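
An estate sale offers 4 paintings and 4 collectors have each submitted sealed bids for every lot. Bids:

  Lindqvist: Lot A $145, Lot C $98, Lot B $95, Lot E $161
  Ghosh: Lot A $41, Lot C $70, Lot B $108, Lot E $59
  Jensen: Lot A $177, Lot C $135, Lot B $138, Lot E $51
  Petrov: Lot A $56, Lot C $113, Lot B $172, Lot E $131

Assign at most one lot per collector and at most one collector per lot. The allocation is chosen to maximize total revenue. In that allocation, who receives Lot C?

Ghosh receives Lot C.

Optimal: Lindqvist→Lot E ($161), Ghosh→Lot C ($70), Jensen→Lot A ($177), Petrov→Lot B ($172) — total 161+70+177+172 = $580.
Checked against all permutations: $580 is optimal.
Ghosh's own top lot is Lot B ($108), but forcing Ghosh→Lot B and reassigning the rest optimally gives only $559 — worse by 21.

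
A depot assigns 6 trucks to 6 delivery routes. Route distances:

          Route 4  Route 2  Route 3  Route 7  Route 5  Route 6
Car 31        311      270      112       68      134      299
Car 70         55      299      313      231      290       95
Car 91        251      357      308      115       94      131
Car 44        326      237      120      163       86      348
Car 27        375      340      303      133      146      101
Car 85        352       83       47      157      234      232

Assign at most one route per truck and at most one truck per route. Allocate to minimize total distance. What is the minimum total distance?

Min total: 521 km

Optimal: Car 31→Route 7 (68 km), Car 70→Route 4 (55 km), Car 91→Route 5 (94 km), Car 44→Route 3 (120 km), Car 27→Route 6 (101 km), Car 85→Route 2 (83 km) — total 68+55+94+120+101+83 = 521 km.
Min-entry greedy (repeatedly take the single cheapest remaining cell) gives 714 km, worse by 193.
Next-best assignment: Car 31→Route 3, Car 70→Route 4, Car 91→Route 7, Car 44→Route 5, Car 27→Route 6, Car 85→Route 2 = 552 km.
Swapping Car 85↔Car 27 (Car 85→Route 6 232 km, Car 27→Route 2 340 km) adds 388.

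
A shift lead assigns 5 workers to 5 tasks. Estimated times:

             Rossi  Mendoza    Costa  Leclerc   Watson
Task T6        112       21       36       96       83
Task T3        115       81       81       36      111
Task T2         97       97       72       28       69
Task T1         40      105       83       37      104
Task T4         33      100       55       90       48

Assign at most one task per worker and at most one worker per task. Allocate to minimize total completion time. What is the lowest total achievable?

Optimal: Rossi→Task T1 (40 min), Mendoza→Task T6 (21 min), Costa→Task T2 (72 min), Leclerc→Task T3 (36 min), Watson→Task T4 (48 min) — total 40+21+72+36+48 = 217 min.
Row-greedy (each worker in turn takes its cheapest remaining task) gives 266 min, worse by 49.
Checked against all permutations: 217 min is optimal.

Minimum total: 217 min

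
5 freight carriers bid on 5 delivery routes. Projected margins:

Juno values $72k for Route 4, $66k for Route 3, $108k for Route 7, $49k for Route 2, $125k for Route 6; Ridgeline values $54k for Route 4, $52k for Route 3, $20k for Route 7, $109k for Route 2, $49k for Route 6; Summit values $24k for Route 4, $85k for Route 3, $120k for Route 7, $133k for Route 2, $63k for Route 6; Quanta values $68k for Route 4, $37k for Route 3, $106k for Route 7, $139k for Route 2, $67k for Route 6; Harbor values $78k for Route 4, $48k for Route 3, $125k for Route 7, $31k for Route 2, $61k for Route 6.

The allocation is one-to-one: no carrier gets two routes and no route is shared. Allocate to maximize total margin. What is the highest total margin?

Max total: $528k

Treat this as an assignment problem: match each carrier to one route.
Optimal: Juno→Route 6 ($125k), Ridgeline→Route 4 ($54k), Summit→Route 3 ($85k), Quanta→Route 2 ($139k), Harbor→Route 7 ($125k) — total 125+54+85+139+125 = $528k.
Column-greedy (each route in turn goes to its best remaining carrier) gives $459k, worse by 69.
Swapping Harbor↔Juno (Harbor→Route 6 $61k, Juno→Route 7 $108k) loses 81.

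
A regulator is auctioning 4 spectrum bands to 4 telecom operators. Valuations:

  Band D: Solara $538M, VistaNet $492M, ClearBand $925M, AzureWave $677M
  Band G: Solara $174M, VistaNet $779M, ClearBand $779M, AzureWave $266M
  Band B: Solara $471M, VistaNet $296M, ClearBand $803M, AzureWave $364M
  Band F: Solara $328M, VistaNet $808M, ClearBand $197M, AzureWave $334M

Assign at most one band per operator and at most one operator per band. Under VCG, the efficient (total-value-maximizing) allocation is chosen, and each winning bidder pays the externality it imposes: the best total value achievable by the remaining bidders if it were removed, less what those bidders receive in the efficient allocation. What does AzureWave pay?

Efficient allocation: Solara→Band B ($471M), VistaNet→Band F ($808M), ClearBand→Band G ($779M), AzureWave→Band D ($677M); total welfare W = $2735M.
AzureWave receives Band D at value $677M, so the others get W − 677 = $2058M.
Without AzureWave: best allocation of the remaining 3 bidders over all 4 bands is Solara→Band B ($471M), VistaNet→Band F ($808M), ClearBand→Band D ($925M), total $2204M.
VCG payment = (others' best without AzureWave) − (others' welfare with AzureWave) = 2204 − 2058 = $146M.

AzureWave pays $146M.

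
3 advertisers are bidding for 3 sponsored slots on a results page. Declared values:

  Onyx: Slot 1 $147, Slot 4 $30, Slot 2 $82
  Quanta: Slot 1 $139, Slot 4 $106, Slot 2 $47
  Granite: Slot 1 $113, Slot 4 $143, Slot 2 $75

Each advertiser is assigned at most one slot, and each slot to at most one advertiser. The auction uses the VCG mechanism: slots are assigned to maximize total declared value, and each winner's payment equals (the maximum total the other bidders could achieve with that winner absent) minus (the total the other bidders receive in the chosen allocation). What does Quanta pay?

Efficient allocation: Onyx→Slot 2 ($82), Quanta→Slot 1 ($139), Granite→Slot 4 ($143); total welfare W = $364.
Quanta receives Slot 1 at value $139, so the others get W − 139 = $225.
Without Quanta: best allocation of the remaining 2 bidders over all 3 slots is Onyx→Slot 1 ($147), Granite→Slot 4 ($143), total $290.
VCG payment = (others' best without Quanta) − (others' welfare with Quanta) = 290 − 225 = $65.

Quanta pays $65.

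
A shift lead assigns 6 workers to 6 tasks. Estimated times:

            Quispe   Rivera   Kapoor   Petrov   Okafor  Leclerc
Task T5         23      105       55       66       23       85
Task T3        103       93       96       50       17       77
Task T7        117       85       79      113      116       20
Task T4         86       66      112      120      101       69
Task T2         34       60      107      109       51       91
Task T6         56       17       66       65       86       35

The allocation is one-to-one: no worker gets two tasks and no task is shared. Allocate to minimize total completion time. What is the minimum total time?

Optimal: Quispe→Task T2 (34 min), Rivera→Task T6 (17 min), Kapoor→Task T4 (112 min), Petrov→Task T3 (50 min), Okafor→Task T5 (23 min), Leclerc→Task T7 (20 min) — total 34+17+112+50+23+20 = 256 min.
Row-greedy (each worker in turn takes its cheapest remaining task) gives 289 min, worse by 33.
No other one-to-one assignment undercuts 256 min.

Minimum total: 256 min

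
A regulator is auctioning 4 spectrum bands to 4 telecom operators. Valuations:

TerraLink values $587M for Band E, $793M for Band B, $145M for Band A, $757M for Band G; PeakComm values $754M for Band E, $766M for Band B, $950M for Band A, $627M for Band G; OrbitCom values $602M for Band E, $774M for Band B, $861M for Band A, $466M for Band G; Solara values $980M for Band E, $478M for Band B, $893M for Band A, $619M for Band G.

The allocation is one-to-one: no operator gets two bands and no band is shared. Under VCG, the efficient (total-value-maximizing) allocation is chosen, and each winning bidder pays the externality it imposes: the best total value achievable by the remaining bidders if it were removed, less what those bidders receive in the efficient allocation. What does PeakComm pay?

Efficient allocation: TerraLink→Band G ($757M), PeakComm→Band A ($950M), OrbitCom→Band B ($774M), Solara→Band E ($980M); total welfare W = $3461M.
PeakComm receives Band A at value $950M, so the others get W − 950 = $2511M.
Without PeakComm: best allocation of the remaining 3 bidders over all 4 bands is TerraLink→Band B ($793M), OrbitCom→Band A ($861M), Solara→Band E ($980M), total $2634M.
VCG payment = (others' best without PeakComm) − (others' welfare with PeakComm) = 2634 − 2511 = $123M.

PeakComm pays $123M.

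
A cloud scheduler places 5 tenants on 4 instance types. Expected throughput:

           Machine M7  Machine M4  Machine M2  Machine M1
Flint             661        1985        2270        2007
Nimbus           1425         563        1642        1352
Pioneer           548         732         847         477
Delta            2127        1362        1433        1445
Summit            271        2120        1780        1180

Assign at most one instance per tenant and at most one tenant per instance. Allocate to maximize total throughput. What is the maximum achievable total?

Max total: 7896 ops/s

This is a one-to-one assignment (maximum-weight bipartite matching).
Optimal: Delta→Machine M7 (2127 ops/s), Summit→Machine M4 (2120 ops/s), Nimbus→Machine M2 (1642 ops/s), Flint→Machine M1 (2007 ops/s) — total 2127+2120+1642+2007 = 7896 ops/s.
Column-greedy (each instance in turn goes to its best remaining tenant) gives 7869 ops/s, worse by 27.
Next-best assignment: Delta→Machine M7, Summit→Machine M4, Flint→Machine M2, Nimbus→Machine M1 = 7869 ops/s.
Swapping Nimbus↔Delta (Nimbus→Machine M7 1425 ops/s, Delta→Machine M2 1433 ops/s) loses 911.
Every other assignment is strictly worse.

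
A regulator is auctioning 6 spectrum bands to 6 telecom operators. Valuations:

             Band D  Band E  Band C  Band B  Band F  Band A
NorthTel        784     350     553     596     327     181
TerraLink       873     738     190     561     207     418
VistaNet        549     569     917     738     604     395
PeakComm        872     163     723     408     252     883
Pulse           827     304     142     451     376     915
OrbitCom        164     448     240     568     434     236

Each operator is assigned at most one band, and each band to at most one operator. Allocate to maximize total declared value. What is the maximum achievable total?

Treat this as an assignment problem: match each operator to one band.
Optimal: NorthTel→Band B ($596M), TerraLink→Band E ($738M), VistaNet→Band C ($917M), PeakComm→Band D ($872M), Pulse→Band A ($915M), OrbitCom→Band F ($434M) — total 596+738+917+872+915+434 = $4472M.
Max-entry greedy (repeatedly take the single best remaining cell) gives $4001M, worse by 471.
Every other assignment is strictly worse.

Max total: $4472M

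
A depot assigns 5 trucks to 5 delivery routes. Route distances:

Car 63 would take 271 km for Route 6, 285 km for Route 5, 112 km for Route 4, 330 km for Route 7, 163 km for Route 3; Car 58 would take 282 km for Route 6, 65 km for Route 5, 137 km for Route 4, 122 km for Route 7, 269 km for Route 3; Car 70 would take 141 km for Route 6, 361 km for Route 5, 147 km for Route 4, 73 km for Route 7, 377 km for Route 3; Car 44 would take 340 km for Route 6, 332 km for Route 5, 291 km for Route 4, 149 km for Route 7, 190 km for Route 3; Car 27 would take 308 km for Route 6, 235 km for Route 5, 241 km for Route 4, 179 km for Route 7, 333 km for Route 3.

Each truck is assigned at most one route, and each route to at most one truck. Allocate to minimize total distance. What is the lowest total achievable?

Min total: 687 km

Optimal: Car 63→Route 4 (112 km), Car 58→Route 5 (65 km), Car 70→Route 6 (141 km), Car 44→Route 3 (190 km), Car 27→Route 7 (179 km) — total 112+65+141+190+179 = 687 km.
Row-greedy (each truck in turn takes its cheapest remaining route) gives 748 km, worse by 61.
Next-best assignment: Car 63→Route 4, Car 58→Route 5, Car 70→Route 7, Car 44→Route 3, Car 27→Route 6 = 748 km.
Swapping Car 70↔Car 58 (Car 70→Route 5 361 km, Car 58→Route 6 282 km) adds 437.
Checked against all permutations: 687 km is optimal.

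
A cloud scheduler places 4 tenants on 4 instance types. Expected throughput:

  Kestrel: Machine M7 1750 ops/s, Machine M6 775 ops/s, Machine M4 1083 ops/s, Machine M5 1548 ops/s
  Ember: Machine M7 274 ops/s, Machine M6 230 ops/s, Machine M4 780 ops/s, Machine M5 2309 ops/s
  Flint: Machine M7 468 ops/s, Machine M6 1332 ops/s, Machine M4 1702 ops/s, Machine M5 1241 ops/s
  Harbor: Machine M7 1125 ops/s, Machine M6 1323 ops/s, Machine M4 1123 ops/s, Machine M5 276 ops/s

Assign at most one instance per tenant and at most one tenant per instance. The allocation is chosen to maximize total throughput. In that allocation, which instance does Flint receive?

Optimal: Kestrel→Machine M7 (1750 ops/s), Ember→Machine M5 (2309 ops/s), Flint→Machine M4 (1702 ops/s), Harbor→Machine M6 (1323 ops/s) — total 1750+2309+1702+1323 = 7084 ops/s.
Column-greedy (each instance in turn goes to its best remaining tenant) gives 6514 ops/s, worse by 570.
No other one-to-one assignment exceeds 7084 ops/s.

Flint receives Machine M4.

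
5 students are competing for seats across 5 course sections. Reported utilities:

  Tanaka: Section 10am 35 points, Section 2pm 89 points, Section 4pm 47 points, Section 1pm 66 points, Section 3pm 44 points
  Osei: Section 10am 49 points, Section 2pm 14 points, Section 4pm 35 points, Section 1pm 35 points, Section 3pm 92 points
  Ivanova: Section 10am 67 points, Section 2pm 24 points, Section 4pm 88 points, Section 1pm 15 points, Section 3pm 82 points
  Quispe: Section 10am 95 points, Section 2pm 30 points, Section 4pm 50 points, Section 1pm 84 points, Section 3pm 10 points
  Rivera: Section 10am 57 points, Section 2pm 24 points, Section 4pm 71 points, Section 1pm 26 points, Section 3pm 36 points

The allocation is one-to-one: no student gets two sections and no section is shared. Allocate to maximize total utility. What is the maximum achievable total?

Optimal: Tanaka→Section 2pm (89 points), Osei→Section 3pm (92 points), Ivanova→Section 4pm (88 points), Quispe→Section 1pm (84 points), Rivera→Section 10am (57 points) — total 89+92+88+84+57 = 410 points.
Max-entry greedy (repeatedly take the single best remaining cell) gives 390 points, worse by 20.
Next-best assignment: Tanaka→Section 2pm, Osei→Section 3pm, Ivanova→Section 10am, Quispe→Section 1pm, Rivera→Section 4pm = 403 points.
Checked against all permutations: 410 points is optimal.

Max total: 410 points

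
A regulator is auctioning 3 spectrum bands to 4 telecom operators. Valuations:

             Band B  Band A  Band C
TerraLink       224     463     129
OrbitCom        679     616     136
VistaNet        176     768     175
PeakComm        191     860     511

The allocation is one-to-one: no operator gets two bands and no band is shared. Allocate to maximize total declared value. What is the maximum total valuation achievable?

Max total: $1958M

Optimal: OrbitCom→Band B ($679M), VistaNet→Band A ($768M), PeakComm→Band C ($511M) — total 679+768+511 = $1958M.
Row-greedy (each operator in turn takes its best remaining band) gives $1317M, worse by 641.
Every other assignment is strictly worse.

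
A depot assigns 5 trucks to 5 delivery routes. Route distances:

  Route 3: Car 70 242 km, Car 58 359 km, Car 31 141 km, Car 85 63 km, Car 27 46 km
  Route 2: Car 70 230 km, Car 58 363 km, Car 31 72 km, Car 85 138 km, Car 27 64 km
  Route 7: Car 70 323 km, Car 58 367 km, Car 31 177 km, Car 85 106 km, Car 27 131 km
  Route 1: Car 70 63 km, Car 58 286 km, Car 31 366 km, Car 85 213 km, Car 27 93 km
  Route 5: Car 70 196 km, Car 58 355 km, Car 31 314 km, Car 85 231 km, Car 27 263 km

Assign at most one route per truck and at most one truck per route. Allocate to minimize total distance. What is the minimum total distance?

Minimum total: 642 km

Optimal: Car 70→Route 1 (63 km), Car 58→Route 5 (355 km), Car 31→Route 2 (72 km), Car 85→Route 7 (106 km), Car 27→Route 3 (46 km) — total 63+355+72+106+46 = 642 km.
Row-greedy (each truck in turn takes its cheapest remaining route) gives 684 km, worse by 42.
Every other assignment is strictly worse.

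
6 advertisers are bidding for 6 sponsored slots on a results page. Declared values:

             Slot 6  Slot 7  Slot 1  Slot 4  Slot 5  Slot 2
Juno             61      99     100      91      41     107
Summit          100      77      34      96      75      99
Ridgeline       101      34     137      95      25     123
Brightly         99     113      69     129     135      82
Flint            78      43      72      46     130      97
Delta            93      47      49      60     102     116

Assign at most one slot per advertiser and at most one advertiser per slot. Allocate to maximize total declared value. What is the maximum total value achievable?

Optimal: Juno→Slot 7 ($99), Summit→Slot 6 ($100), Ridgeline→Slot 1 ($137), Brightly→Slot 4 ($129), Flint→Slot 5 ($130), Delta→Slot 2 ($116) — total 99+100+137+129+130+116 = $711.
Row-greedy (each advertiser in turn takes its best remaining slot) gives $572, worse by 139.
Next-best assignment: Juno→Slot 7, Summit→Slot 2, Ridgeline→Slot 1, Brightly→Slot 4, Flint→Slot 5, Delta→Slot 6 = $687.
Checked against all permutations: $711 is optimal.

Max total: $711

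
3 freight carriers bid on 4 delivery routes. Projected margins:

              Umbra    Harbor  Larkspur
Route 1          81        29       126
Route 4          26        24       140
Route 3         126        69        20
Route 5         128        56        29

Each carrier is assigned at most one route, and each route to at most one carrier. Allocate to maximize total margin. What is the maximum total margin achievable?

Max total: $337k

Optimal: Umbra→Route 5 ($128k), Harbor→Route 3 ($69k), Larkspur→Route 4 ($140k) — total 128+69+140 = $337k.
Column-greedy (each route in turn goes to its best remaining carrier) gives $221k, worse by 116.
Next-best assignment: Umbra→Route 5, Harbor→Route 3, Larkspur→Route 1 = $323k.
Swapping Larkspur↔Umbra (Larkspur→Route 5 $29k, Umbra→Route 4 $26k) loses 213.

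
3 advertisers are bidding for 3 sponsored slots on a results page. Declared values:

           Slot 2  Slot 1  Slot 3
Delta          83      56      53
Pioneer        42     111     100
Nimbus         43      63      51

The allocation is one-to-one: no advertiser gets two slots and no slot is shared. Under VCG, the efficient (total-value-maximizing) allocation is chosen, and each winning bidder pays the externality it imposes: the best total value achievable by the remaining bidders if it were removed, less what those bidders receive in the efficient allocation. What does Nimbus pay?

Nimbus pays $11.

Efficient allocation: Delta→Slot 2 ($83), Pioneer→Slot 3 ($100), Nimbus→Slot 1 ($63); total welfare W = $246.
Nimbus receives Slot 1 at value $63, so the others get W − 63 = $183.
Without Nimbus: best allocation of the remaining 2 bidders over all 3 slots is Delta→Slot 2 ($83), Pioneer→Slot 1 ($111), total $194.
VCG payment = (others' best without Nimbus) − (others' welfare with Nimbus) = 194 − 183 = $11.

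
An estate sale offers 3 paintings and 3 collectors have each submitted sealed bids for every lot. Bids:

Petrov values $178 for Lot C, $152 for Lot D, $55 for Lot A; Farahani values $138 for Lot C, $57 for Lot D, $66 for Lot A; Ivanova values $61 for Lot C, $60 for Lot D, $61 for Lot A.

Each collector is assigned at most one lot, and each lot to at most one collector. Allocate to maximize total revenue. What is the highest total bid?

Max total: $351

Optimal: Petrov→Lot D ($152), Farahani→Lot C ($138), Ivanova→Lot A ($61) — total 152+138+61 = $351.
Row-greedy (each collector in turn takes its best remaining lot) gives $304, worse by 47.
Swapping Petrov↔Ivanova (Petrov→Lot A $55, Ivanova→Lot D $60) loses 98.
Checked against all permutations: $351 is optimal.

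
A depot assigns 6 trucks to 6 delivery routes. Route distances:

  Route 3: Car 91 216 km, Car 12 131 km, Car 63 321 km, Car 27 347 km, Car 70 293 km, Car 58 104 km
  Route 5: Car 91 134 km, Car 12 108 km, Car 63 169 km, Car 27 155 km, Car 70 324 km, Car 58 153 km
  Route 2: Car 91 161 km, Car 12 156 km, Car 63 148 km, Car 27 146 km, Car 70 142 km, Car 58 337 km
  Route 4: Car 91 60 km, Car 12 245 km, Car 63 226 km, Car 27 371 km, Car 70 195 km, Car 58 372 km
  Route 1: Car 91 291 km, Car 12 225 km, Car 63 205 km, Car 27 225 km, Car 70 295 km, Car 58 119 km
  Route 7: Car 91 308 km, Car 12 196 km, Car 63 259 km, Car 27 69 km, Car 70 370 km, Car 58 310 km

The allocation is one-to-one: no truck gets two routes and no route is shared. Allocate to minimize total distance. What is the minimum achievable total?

Min total: 688 km

This is a one-to-one assignment (minimum-cost bipartite matching).
Optimal: Car 91→Route 4 (60 km), Car 12→Route 5 (108 km), Car 63→Route 1 (205 km), Car 27→Route 7 (69 km), Car 70→Route 2 (142 km), Car 58→Route 3 (104 km) — total 60+108+205+69+142+104 = 688 km.
Swapping Car 91↔Car 12 (Car 91→Route 5 134 km, Car 12→Route 4 245 km) adds 211.
Checked against all permutations: 688 km is optimal.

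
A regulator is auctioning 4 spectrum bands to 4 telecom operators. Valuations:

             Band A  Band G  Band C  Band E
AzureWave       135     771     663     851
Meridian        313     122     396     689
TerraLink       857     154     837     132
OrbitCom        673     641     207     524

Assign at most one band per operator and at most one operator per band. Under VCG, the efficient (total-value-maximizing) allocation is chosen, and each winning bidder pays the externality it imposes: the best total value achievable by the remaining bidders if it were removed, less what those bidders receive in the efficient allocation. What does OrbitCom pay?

OrbitCom pays $20M.

Efficient allocation: AzureWave→Band G ($771M), Meridian→Band E ($689M), TerraLink→Band C ($837M), OrbitCom→Band A ($673M); total welfare W = $2970M.
OrbitCom receives Band A at value $673M, so the others get W − 673 = $2297M.
Without OrbitCom: best allocation of the remaining 3 bidders over all 4 bands is AzureWave→Band G ($771M), Meridian→Band E ($689M), TerraLink→Band A ($857M), total $2317M.
VCG payment = (others' best without OrbitCom) − (others' welfare with OrbitCom) = 2317 − 2297 = $20M.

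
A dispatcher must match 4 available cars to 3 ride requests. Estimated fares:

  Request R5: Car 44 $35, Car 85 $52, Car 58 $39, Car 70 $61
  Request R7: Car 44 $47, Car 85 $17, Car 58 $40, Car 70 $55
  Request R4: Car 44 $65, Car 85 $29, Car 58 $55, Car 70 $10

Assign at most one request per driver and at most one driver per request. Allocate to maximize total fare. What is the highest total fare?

Optimal: Car 85→Request R5 ($52), Car 70→Request R7 ($55), Car 44→Request R4 ($65) — total 52+55+65 = $172.
Max-entry greedy (repeatedly take the single best remaining cell) gives $166, worse by 6.
Next-best assignment: Car 70→Request R5, Car 58→Request R7, Car 44→Request R4 = $166.
Every other assignment is strictly worse.

Max total: $172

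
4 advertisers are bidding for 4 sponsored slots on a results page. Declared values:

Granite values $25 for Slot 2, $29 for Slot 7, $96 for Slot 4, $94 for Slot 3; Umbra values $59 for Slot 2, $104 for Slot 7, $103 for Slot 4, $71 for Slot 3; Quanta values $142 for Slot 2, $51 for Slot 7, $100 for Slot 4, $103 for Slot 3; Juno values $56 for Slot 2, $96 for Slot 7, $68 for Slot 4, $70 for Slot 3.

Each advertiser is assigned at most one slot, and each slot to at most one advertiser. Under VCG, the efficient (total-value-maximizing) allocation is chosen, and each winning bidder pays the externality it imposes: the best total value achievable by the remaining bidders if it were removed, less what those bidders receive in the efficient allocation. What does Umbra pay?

Efficient allocation: Granite→Slot 3 ($94), Umbra→Slot 4 ($103), Quanta→Slot 2 ($142), Juno→Slot 7 ($96); total welfare W = $435.
Umbra receives Slot 4 at value $103, so the others get W − 103 = $332.
Without Umbra: best allocation of the remaining 3 bidders over all 4 slots is Granite→Slot 4 ($96), Quanta→Slot 2 ($142), Juno→Slot 7 ($96), total $334.
VCG payment = (others' best without Umbra) − (others' welfare with Umbra) = 334 − 332 = $2.

Umbra pays $2.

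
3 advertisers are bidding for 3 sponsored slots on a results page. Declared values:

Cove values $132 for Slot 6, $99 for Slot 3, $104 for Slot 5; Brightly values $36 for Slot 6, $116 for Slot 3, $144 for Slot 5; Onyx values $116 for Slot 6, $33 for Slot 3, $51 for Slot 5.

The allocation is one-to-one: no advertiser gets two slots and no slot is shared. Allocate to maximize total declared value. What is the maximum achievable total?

Max total: $359

Optimal: Cove→Slot 3 ($99), Brightly→Slot 5 ($144), Onyx→Slot 6 ($116) — total 99+144+116 = $359.
Column-greedy (each slot in turn goes to its best remaining advertiser) gives $299, worse by 60.
Next-best assignment: Cove→Slot 5, Brightly→Slot 3, Onyx→Slot 6 = $336.
Swapping Brightly↔Onyx (Brightly→Slot 6 $36, Onyx→Slot 5 $51) loses 173.
Every other assignment is strictly worse.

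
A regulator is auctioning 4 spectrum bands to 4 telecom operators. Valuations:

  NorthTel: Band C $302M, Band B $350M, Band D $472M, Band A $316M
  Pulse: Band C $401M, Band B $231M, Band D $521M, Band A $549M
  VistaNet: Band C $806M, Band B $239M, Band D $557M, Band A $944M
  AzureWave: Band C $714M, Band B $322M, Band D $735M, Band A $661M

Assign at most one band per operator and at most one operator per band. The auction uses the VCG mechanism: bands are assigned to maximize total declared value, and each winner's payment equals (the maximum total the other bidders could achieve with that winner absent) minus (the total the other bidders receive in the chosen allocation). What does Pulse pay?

Efficient allocation: NorthTel→Band B ($350M), Pulse→Band D ($521M), VistaNet→Band A ($944M), AzureWave→Band C ($714M); total welfare W = $2529M.
Pulse receives Band D at value $521M, so the others get W − 521 = $2008M.
Without Pulse: best allocation of the remaining 3 bidders over all 4 bands is NorthTel→Band D ($472M), VistaNet→Band A ($944M), AzureWave→Band C ($714M), total $2130M.
VCG payment = (others' best without Pulse) − (others' welfare with Pulse) = 2130 − 2008 = $122M.

Pulse pays $122M.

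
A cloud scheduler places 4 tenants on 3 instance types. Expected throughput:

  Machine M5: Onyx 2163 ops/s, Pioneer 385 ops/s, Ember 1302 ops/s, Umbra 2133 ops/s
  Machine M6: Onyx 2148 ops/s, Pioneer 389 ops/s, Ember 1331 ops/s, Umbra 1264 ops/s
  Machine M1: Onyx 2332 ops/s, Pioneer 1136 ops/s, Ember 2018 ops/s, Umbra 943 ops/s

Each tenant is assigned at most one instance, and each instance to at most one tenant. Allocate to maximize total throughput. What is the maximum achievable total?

Maximum total: 6299 ops/s

Treat this as an assignment problem: match each tenant to one instance.
Optimal: Umbra→Machine M5 (2133 ops/s), Onyx→Machine M6 (2148 ops/s), Ember→Machine M1 (2018 ops/s) — total 2133+2148+2018 = 6299 ops/s.
No other one-to-one assignment exceeds 6299 ops/s.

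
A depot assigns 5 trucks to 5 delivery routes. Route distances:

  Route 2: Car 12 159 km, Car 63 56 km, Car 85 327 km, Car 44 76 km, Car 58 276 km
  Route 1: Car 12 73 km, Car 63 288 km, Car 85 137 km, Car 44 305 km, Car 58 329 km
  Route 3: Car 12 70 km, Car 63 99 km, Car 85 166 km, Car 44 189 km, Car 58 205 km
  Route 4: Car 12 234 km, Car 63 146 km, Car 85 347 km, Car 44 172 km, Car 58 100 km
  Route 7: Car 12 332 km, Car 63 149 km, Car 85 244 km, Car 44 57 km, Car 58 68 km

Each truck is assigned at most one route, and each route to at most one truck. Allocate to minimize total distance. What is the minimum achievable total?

Optimal: Car 12→Route 3 (70 km), Car 63→Route 2 (56 km), Car 85→Route 1 (137 km), Car 44→Route 7 (57 km), Car 58→Route 4 (100 km) — total 70+56+137+57+100 = 420 km.
Column-greedy (each route in turn goes to its cheapest remaining truck) gives 452 km, worse by 32.

Min total: 420 km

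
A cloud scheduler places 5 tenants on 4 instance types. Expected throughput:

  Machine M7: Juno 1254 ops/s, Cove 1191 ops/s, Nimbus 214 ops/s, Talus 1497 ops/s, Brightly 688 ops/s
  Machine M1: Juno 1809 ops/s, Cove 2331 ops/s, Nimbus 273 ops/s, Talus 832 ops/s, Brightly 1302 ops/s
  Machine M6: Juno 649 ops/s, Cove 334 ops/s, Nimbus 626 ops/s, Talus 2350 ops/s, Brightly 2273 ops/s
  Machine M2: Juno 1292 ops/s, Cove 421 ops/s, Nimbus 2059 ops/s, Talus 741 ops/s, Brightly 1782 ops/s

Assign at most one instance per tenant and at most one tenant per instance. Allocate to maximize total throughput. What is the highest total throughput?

Treat this as an assignment problem: match each tenant to one instance.
Optimal: Talus→Machine M7 (1497 ops/s), Cove→Machine M1 (2331 ops/s), Brightly→Machine M6 (2273 ops/s), Nimbus→Machine M2 (2059 ops/s) — total 1497+2331+2273+2059 = 8160 ops/s.
Row-greedy (each tenant in turn takes its best remaining instance) gives 7409 ops/s, worse by 751.
Swapping Brightly↔Cove (Brightly→Machine M1 1302 ops/s, Cove→Machine M6 334 ops/s) loses 2968.
Checked against all permutations: 8160 ops/s is optimal.

Max total: 8160 ops/s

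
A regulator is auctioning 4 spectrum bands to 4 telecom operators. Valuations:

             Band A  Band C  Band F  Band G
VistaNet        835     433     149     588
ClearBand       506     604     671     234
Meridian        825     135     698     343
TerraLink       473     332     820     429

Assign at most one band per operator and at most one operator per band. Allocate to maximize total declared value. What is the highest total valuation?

Treat this as an assignment problem: match each operator to one band.
Optimal: VistaNet→Band G ($588M), ClearBand→Band C ($604M), Meridian→Band A ($825M), TerraLink→Band F ($820M) — total 588+604+825+820 = $2837M.
Row-greedy (each operator in turn takes its best remaining band) gives $2181M, worse by 656.
Swapping VistaNet↔TerraLink (VistaNet→Band F $149M, TerraLink→Band G $429M) loses 830.
Every other assignment is strictly worse.

Max total: $2837M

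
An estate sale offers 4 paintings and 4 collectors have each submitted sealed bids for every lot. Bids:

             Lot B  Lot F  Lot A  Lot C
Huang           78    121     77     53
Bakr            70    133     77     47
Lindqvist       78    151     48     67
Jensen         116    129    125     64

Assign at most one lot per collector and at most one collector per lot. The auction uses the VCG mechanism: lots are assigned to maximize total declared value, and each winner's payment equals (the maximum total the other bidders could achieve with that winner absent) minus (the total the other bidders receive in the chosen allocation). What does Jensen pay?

Jensen pays $28.

Efficient allocation: Huang→Lot B ($78), Bakr→Lot F ($133), Lindqvist→Lot C ($67), Jensen→Lot A ($125); total welfare W = $403.
Jensen receives Lot A at value $125, so the others get W − 125 = $278.
Without Jensen: best allocation of the remaining 3 bidders over all 4 lots is Huang→Lot B ($78), Bakr→Lot A ($77), Lindqvist→Lot F ($151), total $306.
VCG payment = (others' best without Jensen) − (others' welfare with Jensen) = 306 − 278 = $28.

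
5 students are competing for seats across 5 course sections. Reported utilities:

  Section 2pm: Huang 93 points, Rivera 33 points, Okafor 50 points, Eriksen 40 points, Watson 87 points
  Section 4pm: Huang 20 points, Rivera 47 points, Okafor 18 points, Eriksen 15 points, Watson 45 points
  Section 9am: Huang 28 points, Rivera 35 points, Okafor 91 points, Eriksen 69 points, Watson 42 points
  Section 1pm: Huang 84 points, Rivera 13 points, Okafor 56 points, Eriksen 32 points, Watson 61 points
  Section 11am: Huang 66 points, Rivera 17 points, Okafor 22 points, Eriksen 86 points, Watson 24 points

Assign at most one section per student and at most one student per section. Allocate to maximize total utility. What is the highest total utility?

Maximum total: 395 points

Treat this as an assignment problem: match each student to one section.
Optimal: Huang→Section 1pm (84 points), Rivera→Section 4pm (47 points), Okafor→Section 9am (91 points), Eriksen→Section 11am (86 points), Watson→Section 2pm (87 points) — total 84+47+91+86+87 = 395 points.
Column-greedy (each section in turn goes to its best remaining student) gives 378 points, worse by 17.
No other one-to-one assignment exceeds 395 points.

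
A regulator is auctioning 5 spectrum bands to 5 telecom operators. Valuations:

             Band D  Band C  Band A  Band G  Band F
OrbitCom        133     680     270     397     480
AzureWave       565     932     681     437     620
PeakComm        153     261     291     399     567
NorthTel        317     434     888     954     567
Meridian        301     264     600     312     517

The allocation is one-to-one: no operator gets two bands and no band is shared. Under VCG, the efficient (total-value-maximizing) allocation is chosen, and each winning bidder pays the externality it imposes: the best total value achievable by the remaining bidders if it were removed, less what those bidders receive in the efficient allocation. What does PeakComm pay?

Efficient allocation: OrbitCom→Band C ($680M), AzureWave→Band D ($565M), PeakComm→Band F ($567M), NorthTel→Band G ($954M), Meridian→Band A ($600M); total welfare W = $3366M.
PeakComm receives Band F at value $567M, so the others get W − 567 = $2799M.
Without PeakComm: best allocation of the remaining 4 bidders over all 5 bands is OrbitCom→Band F ($480M), AzureWave→Band C ($932M), NorthTel→Band G ($954M), Meridian→Band A ($600M), total $2966M.
VCG payment = (others' best without PeakComm) − (others' welfare with PeakComm) = 2966 − 2799 = $167M.

PeakComm pays $167M.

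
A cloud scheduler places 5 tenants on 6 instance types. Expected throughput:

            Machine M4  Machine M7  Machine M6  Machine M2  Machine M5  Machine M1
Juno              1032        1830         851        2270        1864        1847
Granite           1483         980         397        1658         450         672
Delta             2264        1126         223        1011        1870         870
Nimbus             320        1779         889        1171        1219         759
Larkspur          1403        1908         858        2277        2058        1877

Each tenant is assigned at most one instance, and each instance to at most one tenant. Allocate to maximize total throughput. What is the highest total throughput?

Optimal: Juno→Machine M1 (1847 ops/s), Granite→Machine M2 (1658 ops/s), Delta→Machine M4 (2264 ops/s), Nimbus→Machine M7 (1779 ops/s), Larkspur→Machine M5 (2058 ops/s) — total 1847+1658+2264+1779+2058 = 9606 ops/s.
Column-greedy (each instance in turn goes to its best remaining tenant) gives 7781 ops/s, worse by 1825.
No other one-to-one assignment exceeds 9606 ops/s.

Max total: 9606 ops/s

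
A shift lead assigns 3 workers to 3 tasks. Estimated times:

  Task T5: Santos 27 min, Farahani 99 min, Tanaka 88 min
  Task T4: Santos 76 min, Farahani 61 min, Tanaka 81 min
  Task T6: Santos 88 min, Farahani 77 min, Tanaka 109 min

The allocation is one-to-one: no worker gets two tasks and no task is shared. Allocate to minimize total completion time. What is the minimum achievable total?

Minimum total: 185 min

This is a one-to-one assignment (minimum-cost bipartite matching).
Optimal: Santos→Task T5 (27 min), Farahani→Task T6 (77 min), Tanaka→Task T4 (81 min) — total 27+77+81 = 185 min.
Row-greedy (each worker in turn takes its cheapest remaining task) gives 197 min, worse by 12.
Next-best assignment: Santos→Task T5, Farahani→Task T4, Tanaka→Task T6 = 197 min.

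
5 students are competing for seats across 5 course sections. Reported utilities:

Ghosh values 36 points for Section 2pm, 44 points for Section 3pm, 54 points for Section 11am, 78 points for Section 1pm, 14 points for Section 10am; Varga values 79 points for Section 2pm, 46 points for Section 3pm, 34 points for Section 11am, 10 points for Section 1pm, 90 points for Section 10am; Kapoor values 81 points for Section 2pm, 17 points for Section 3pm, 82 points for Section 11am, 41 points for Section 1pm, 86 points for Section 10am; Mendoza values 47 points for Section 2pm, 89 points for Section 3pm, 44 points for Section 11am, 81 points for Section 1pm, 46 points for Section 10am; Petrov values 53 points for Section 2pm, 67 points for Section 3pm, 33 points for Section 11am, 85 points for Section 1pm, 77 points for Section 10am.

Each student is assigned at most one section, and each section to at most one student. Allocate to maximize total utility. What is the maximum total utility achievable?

This is a one-to-one assignment (maximum-weight bipartite matching).
Optimal: Ghosh→Section 1pm (78 points), Varga→Section 2pm (79 points), Kapoor→Section 11am (82 points), Mendoza→Section 3pm (89 points), Petrov→Section 10am (77 points) — total 78+79+82+89+77 = 405 points.
Row-greedy (each student in turn takes its best remaining section) gives 392 points, worse by 13.
No other one-to-one assignment exceeds 405 points.

Max total: 405 points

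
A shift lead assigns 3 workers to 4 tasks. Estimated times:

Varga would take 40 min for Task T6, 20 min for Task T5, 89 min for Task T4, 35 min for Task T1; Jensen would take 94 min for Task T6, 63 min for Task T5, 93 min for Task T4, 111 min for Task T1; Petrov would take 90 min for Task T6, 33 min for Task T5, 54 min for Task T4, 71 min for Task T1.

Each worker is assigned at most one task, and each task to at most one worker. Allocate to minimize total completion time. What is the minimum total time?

Optimal: Varga→Task T1 (35 min), Jensen→Task T5 (63 min), Petrov→Task T4 (54 min) — total 35+63+54 = 152 min.
Column-greedy (each task in turn goes to its cheapest remaining worker) gives 166 min, worse by 14.

Minimum total: 152 min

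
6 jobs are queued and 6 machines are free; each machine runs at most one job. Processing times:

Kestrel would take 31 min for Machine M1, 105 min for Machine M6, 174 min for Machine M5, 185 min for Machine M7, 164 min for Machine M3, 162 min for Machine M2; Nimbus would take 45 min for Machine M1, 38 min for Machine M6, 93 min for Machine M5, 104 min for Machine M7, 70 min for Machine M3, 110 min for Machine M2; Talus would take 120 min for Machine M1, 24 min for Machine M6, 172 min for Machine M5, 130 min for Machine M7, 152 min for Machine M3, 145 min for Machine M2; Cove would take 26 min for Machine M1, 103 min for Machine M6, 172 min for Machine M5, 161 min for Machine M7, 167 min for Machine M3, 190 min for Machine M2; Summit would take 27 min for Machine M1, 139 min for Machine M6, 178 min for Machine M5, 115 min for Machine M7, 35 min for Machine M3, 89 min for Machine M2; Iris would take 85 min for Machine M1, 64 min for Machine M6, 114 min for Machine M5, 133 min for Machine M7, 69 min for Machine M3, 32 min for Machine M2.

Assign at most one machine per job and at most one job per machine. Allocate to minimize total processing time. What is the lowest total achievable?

Optimal: Kestrel→Machine M1 (31 min), Nimbus→Machine M5 (93 min), Talus→Machine M6 (24 min), Cove→Machine M7 (161 min), Summit→Machine M3 (35 min), Iris→Machine M2 (32 min) — total 31+93+24+161+35+32 = 376 min.
Min-entry greedy (repeatedly take the single cheapest remaining cell) gives 395 min, worse by 19.
No other one-to-one assignment undercuts 376 min.

Minimum total: 376 min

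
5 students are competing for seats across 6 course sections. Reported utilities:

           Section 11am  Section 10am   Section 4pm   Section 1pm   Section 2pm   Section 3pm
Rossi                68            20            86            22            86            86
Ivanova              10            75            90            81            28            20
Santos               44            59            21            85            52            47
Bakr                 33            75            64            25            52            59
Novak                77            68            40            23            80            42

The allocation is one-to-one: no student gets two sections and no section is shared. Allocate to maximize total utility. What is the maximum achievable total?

Treat this as an assignment problem: match each student to one section.
Optimal: Rossi→Section 3pm (86 points), Ivanova→Section 4pm (90 points), Santos→Section 1pm (85 points), Bakr→Section 10am (75 points), Novak→Section 2pm (80 points) — total 86+90+85+75+80 = 416 points.
Max-entry greedy (repeatedly take the single best remaining cell) gives 413 points, worse by 3.
Every other assignment is strictly worse.

Max total: 416 points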